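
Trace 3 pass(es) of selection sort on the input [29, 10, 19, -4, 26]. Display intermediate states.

Pass 1: Select minimum -4 at index 3, swap -> [-4, 10, 19, 29, 26]
Pass 2: Select minimum 10 at index 1, swap -> [-4, 10, 19, 29, 26]
Pass 3: Select minimum 19 at index 2, swap -> [-4, 10, 19, 29, 26]


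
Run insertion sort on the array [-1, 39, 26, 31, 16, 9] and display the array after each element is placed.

First element -1 is already 'sorted'
Insert 39: shifted 0 elements -> [-1, 39, 26, 31, 16, 9]
Insert 26: shifted 1 elements -> [-1, 26, 39, 31, 16, 9]
Insert 31: shifted 1 elements -> [-1, 26, 31, 39, 16, 9]
Insert 16: shifted 3 elements -> [-1, 16, 26, 31, 39, 9]
Insert 9: shifted 4 elements -> [-1, 9, 16, 26, 31, 39]


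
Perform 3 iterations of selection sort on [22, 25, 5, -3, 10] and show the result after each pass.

Pass 1: Select minimum -3 at index 3, swap -> [-3, 25, 5, 22, 10]
Pass 2: Select minimum 5 at index 2, swap -> [-3, 5, 25, 22, 10]
Pass 3: Select minimum 10 at index 4, swap -> [-3, 5, 10, 22, 25]


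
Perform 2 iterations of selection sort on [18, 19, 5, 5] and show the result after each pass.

Pass 1: Select minimum 5 at index 2, swap -> [5, 19, 18, 5]
Pass 2: Select minimum 5 at index 3, swap -> [5, 5, 18, 19]


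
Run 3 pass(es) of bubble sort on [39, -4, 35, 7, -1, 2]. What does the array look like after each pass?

After pass 1: [-4, 35, 7, -1, 2, 39] (5 swaps)
After pass 2: [-4, 7, -1, 2, 35, 39] (3 swaps)
After pass 3: [-4, -1, 2, 7, 35, 39] (2 swaps)
Total swaps: 10


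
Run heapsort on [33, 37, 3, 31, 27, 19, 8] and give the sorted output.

Build heap: [37, 33, 19, 31, 27, 3, 8]
Extract 37: [33, 31, 19, 8, 27, 3, 37]
Extract 33: [31, 27, 19, 8, 3, 33, 37]
Extract 31: [27, 8, 19, 3, 31, 33, 37]
Extract 27: [19, 8, 3, 27, 31, 33, 37]
Extract 19: [8, 3, 19, 27, 31, 33, 37]
Extract 8: [3, 8, 19, 27, 31, 33, 37]


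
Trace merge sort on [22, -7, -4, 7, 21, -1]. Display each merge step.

Divide and conquer:
  Merge [-7] + [-4] -> [-7, -4]
  Merge [22] + [-7, -4] -> [-7, -4, 22]
  Merge [21] + [-1] -> [-1, 21]
  Merge [7] + [-1, 21] -> [-1, 7, 21]
  Merge [-7, -4, 22] + [-1, 7, 21] -> [-7, -4, -1, 7, 21, 22]


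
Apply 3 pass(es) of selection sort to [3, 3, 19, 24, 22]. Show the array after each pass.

Pass 1: Select minimum 3 at index 0, swap -> [3, 3, 19, 24, 22]
Pass 2: Select minimum 3 at index 1, swap -> [3, 3, 19, 24, 22]
Pass 3: Select minimum 19 at index 2, swap -> [3, 3, 19, 24, 22]


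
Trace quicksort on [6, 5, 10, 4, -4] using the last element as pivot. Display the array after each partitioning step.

Partition 1: pivot=-4 at index 0 -> [-4, 5, 10, 4, 6]
Partition 2: pivot=6 at index 3 -> [-4, 5, 4, 6, 10]
Partition 3: pivot=4 at index 1 -> [-4, 4, 5, 6, 10]


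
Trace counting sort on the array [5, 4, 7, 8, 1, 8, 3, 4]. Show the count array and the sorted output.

Count array: [0, 1, 0, 1, 2, 1, 0, 1, 2]
(count[i] = number of elements equal to i)
Cumulative count: [0, 1, 1, 2, 4, 5, 5, 6, 8]
Sorted: [1, 3, 4, 4, 5, 7, 8, 8]


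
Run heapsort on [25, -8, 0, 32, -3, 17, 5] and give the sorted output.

Build heap: [32, 25, 17, -8, -3, 0, 5]
Extract 32: [25, 5, 17, -8, -3, 0, 32]
Extract 25: [17, 5, 0, -8, -3, 25, 32]
Extract 17: [5, -3, 0, -8, 17, 25, 32]
Extract 5: [0, -3, -8, 5, 17, 25, 32]
Extract 0: [-3, -8, 0, 5, 17, 25, 32]
Extract -3: [-8, -3, 0, 5, 17, 25, 32]


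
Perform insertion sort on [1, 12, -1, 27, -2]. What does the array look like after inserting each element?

First element 1 is already 'sorted'
Insert 12: shifted 0 elements -> [1, 12, -1, 27, -2]
Insert -1: shifted 2 elements -> [-1, 1, 12, 27, -2]
Insert 27: shifted 0 elements -> [-1, 1, 12, 27, -2]
Insert -2: shifted 4 elements -> [-2, -1, 1, 12, 27]


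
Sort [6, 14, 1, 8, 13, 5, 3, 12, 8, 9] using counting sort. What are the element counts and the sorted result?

Count array: [0, 1, 0, 1, 0, 1, 1, 0, 2, 1, 0, 0, 1, 1, 1]
(count[i] = number of elements equal to i)
Cumulative count: [0, 1, 1, 2, 2, 3, 4, 4, 6, 7, 7, 7, 8, 9, 10]
Sorted: [1, 3, 5, 6, 8, 8, 9, 12, 13, 14]


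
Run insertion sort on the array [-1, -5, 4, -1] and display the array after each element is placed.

First element -1 is already 'sorted'
Insert -5: shifted 1 elements -> [-5, -1, 4, -1]
Insert 4: shifted 0 elements -> [-5, -1, 4, -1]
Insert -1: shifted 1 elements -> [-5, -1, -1, 4]


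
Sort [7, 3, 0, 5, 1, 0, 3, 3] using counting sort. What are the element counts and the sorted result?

Count array: [2, 1, 0, 3, 0, 1, 0, 1]
(count[i] = number of elements equal to i)
Cumulative count: [2, 3, 3, 6, 6, 7, 7, 8]
Sorted: [0, 0, 1, 3, 3, 3, 5, 7]


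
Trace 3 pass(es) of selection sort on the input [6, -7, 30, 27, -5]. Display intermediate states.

Pass 1: Select minimum -7 at index 1, swap -> [-7, 6, 30, 27, -5]
Pass 2: Select minimum -5 at index 4, swap -> [-7, -5, 30, 27, 6]
Pass 3: Select minimum 6 at index 4, swap -> [-7, -5, 6, 27, 30]


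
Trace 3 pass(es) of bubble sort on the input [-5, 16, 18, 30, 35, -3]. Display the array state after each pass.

After pass 1: [-5, 16, 18, 30, -3, 35] (1 swaps)
After pass 2: [-5, 16, 18, -3, 30, 35] (1 swaps)
After pass 3: [-5, 16, -3, 18, 30, 35] (1 swaps)
Total swaps: 3


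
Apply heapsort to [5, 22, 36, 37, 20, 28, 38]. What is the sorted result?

Build heap: [38, 37, 36, 22, 20, 28, 5]
Extract 38: [37, 22, 36, 5, 20, 28, 38]
Extract 37: [36, 22, 28, 5, 20, 37, 38]
Extract 36: [28, 22, 20, 5, 36, 37, 38]
Extract 28: [22, 5, 20, 28, 36, 37, 38]
Extract 22: [20, 5, 22, 28, 36, 37, 38]
Extract 20: [5, 20, 22, 28, 36, 37, 38]


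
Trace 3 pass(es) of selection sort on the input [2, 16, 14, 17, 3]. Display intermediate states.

Pass 1: Select minimum 2 at index 0, swap -> [2, 16, 14, 17, 3]
Pass 2: Select minimum 3 at index 4, swap -> [2, 3, 14, 17, 16]
Pass 3: Select minimum 14 at index 2, swap -> [2, 3, 14, 17, 16]


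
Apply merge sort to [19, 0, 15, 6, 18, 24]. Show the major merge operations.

Divide and conquer:
  Merge [0] + [15] -> [0, 15]
  Merge [19] + [0, 15] -> [0, 15, 19]
  Merge [18] + [24] -> [18, 24]
  Merge [6] + [18, 24] -> [6, 18, 24]
  Merge [0, 15, 19] + [6, 18, 24] -> [0, 6, 15, 18, 19, 24]


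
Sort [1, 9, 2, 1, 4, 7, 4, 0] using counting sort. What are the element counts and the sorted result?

Count array: [1, 2, 1, 0, 2, 0, 0, 1, 0, 1]
(count[i] = number of elements equal to i)
Cumulative count: [1, 3, 4, 4, 6, 6, 6, 7, 7, 8]
Sorted: [0, 1, 1, 2, 4, 4, 7, 9]


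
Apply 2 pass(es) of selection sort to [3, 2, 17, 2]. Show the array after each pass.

Pass 1: Select minimum 2 at index 1, swap -> [2, 3, 17, 2]
Pass 2: Select minimum 2 at index 3, swap -> [2, 2, 17, 3]


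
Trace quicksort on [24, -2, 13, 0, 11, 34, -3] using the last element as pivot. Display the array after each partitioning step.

Partition 1: pivot=-3 at index 0 -> [-3, -2, 13, 0, 11, 34, 24]
Partition 2: pivot=24 at index 5 -> [-3, -2, 13, 0, 11, 24, 34]
Partition 3: pivot=11 at index 3 -> [-3, -2, 0, 11, 13, 24, 34]
Partition 4: pivot=0 at index 2 -> [-3, -2, 0, 11, 13, 24, 34]


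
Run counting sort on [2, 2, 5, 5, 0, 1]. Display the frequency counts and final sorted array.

Count array: [1, 1, 2, 0, 0, 2]
(count[i] = number of elements equal to i)
Cumulative count: [1, 2, 4, 4, 4, 6]
Sorted: [0, 1, 2, 2, 5, 5]


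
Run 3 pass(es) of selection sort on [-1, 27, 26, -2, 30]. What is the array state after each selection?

Pass 1: Select minimum -2 at index 3, swap -> [-2, 27, 26, -1, 30]
Pass 2: Select minimum -1 at index 3, swap -> [-2, -1, 26, 27, 30]
Pass 3: Select minimum 26 at index 2, swap -> [-2, -1, 26, 27, 30]


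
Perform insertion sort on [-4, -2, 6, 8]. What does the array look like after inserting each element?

First element -4 is already 'sorted'
Insert -2: shifted 0 elements -> [-4, -2, 6, 8]
Insert 6: shifted 0 elements -> [-4, -2, 6, 8]
Insert 8: shifted 0 elements -> [-4, -2, 6, 8]


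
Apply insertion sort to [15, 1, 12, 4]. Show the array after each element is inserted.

First element 15 is already 'sorted'
Insert 1: shifted 1 elements -> [1, 15, 12, 4]
Insert 12: shifted 1 elements -> [1, 12, 15, 4]
Insert 4: shifted 2 elements -> [1, 4, 12, 15]


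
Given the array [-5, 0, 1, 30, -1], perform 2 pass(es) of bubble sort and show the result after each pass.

After pass 1: [-5, 0, 1, -1, 30] (1 swaps)
After pass 2: [-5, 0, -1, 1, 30] (1 swaps)
Total swaps: 2


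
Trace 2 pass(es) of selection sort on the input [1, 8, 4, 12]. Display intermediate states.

Pass 1: Select minimum 1 at index 0, swap -> [1, 8, 4, 12]
Pass 2: Select minimum 4 at index 2, swap -> [1, 4, 8, 12]


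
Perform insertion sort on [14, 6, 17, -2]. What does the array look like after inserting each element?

First element 14 is already 'sorted'
Insert 6: shifted 1 elements -> [6, 14, 17, -2]
Insert 17: shifted 0 elements -> [6, 14, 17, -2]
Insert -2: shifted 3 elements -> [-2, 6, 14, 17]


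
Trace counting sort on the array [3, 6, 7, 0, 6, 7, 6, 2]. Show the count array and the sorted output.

Count array: [1, 0, 1, 1, 0, 0, 3, 2]
(count[i] = number of elements equal to i)
Cumulative count: [1, 1, 2, 3, 3, 3, 6, 8]
Sorted: [0, 2, 3, 6, 6, 6, 7, 7]


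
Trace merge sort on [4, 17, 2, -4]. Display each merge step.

Divide and conquer:
  Merge [4] + [17] -> [4, 17]
  Merge [2] + [-4] -> [-4, 2]
  Merge [4, 17] + [-4, 2] -> [-4, 2, 4, 17]


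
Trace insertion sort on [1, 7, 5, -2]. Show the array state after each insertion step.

First element 1 is already 'sorted'
Insert 7: shifted 0 elements -> [1, 7, 5, -2]
Insert 5: shifted 1 elements -> [1, 5, 7, -2]
Insert -2: shifted 3 elements -> [-2, 1, 5, 7]


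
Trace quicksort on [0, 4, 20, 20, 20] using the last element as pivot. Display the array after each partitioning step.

Partition 1: pivot=20 at index 4 -> [0, 4, 20, 20, 20]
Partition 2: pivot=20 at index 3 -> [0, 4, 20, 20, 20]
Partition 3: pivot=20 at index 2 -> [0, 4, 20, 20, 20]
Partition 4: pivot=4 at index 1 -> [0, 4, 20, 20, 20]


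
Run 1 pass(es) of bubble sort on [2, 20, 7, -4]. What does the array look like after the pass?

After pass 1: [2, 7, -4, 20] (2 swaps)
Total swaps: 2


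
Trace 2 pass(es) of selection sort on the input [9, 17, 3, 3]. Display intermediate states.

Pass 1: Select minimum 3 at index 2, swap -> [3, 17, 9, 3]
Pass 2: Select minimum 3 at index 3, swap -> [3, 3, 9, 17]


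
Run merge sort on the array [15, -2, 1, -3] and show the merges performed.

Divide and conquer:
  Merge [15] + [-2] -> [-2, 15]
  Merge [1] + [-3] -> [-3, 1]
  Merge [-2, 15] + [-3, 1] -> [-3, -2, 1, 15]


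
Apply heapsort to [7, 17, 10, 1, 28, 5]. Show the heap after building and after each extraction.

Build heap: [28, 17, 10, 1, 7, 5]
Extract 28: [17, 7, 10, 1, 5, 28]
Extract 17: [10, 7, 5, 1, 17, 28]
Extract 10: [7, 1, 5, 10, 17, 28]
Extract 7: [5, 1, 7, 10, 17, 28]
Extract 5: [1, 5, 7, 10, 17, 28]


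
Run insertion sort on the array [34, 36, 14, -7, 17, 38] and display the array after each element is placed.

First element 34 is already 'sorted'
Insert 36: shifted 0 elements -> [34, 36, 14, -7, 17, 38]
Insert 14: shifted 2 elements -> [14, 34, 36, -7, 17, 38]
Insert -7: shifted 3 elements -> [-7, 14, 34, 36, 17, 38]
Insert 17: shifted 2 elements -> [-7, 14, 17, 34, 36, 38]
Insert 38: shifted 0 elements -> [-7, 14, 17, 34, 36, 38]


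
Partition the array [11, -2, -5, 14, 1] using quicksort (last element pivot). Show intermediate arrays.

Partition 1: pivot=1 at index 2 -> [-2, -5, 1, 14, 11]
Partition 2: pivot=-5 at index 0 -> [-5, -2, 1, 14, 11]
Partition 3: pivot=11 at index 3 -> [-5, -2, 1, 11, 14]


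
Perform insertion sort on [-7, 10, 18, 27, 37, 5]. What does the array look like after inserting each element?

First element -7 is already 'sorted'
Insert 10: shifted 0 elements -> [-7, 10, 18, 27, 37, 5]
Insert 18: shifted 0 elements -> [-7, 10, 18, 27, 37, 5]
Insert 27: shifted 0 elements -> [-7, 10, 18, 27, 37, 5]
Insert 37: shifted 0 elements -> [-7, 10, 18, 27, 37, 5]
Insert 5: shifted 4 elements -> [-7, 5, 10, 18, 27, 37]


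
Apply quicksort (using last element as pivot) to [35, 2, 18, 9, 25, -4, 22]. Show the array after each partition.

Partition 1: pivot=22 at index 4 -> [2, 18, 9, -4, 22, 35, 25]
Partition 2: pivot=-4 at index 0 -> [-4, 18, 9, 2, 22, 35, 25]
Partition 3: pivot=2 at index 1 -> [-4, 2, 9, 18, 22, 35, 25]
Partition 4: pivot=18 at index 3 -> [-4, 2, 9, 18, 22, 35, 25]
Partition 5: pivot=25 at index 5 -> [-4, 2, 9, 18, 22, 25, 35]


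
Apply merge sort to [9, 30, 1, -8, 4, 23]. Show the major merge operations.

Divide and conquer:
  Merge [30] + [1] -> [1, 30]
  Merge [9] + [1, 30] -> [1, 9, 30]
  Merge [4] + [23] -> [4, 23]
  Merge [-8] + [4, 23] -> [-8, 4, 23]
  Merge [1, 9, 30] + [-8, 4, 23] -> [-8, 1, 4, 9, 23, 30]


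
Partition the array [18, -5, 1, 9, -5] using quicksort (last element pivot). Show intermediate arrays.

Partition 1: pivot=-5 at index 1 -> [-5, -5, 1, 9, 18]
Partition 2: pivot=18 at index 4 -> [-5, -5, 1, 9, 18]
Partition 3: pivot=9 at index 3 -> [-5, -5, 1, 9, 18]


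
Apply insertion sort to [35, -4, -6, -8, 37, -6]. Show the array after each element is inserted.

First element 35 is already 'sorted'
Insert -4: shifted 1 elements -> [-4, 35, -6, -8, 37, -6]
Insert -6: shifted 2 elements -> [-6, -4, 35, -8, 37, -6]
Insert -8: shifted 3 elements -> [-8, -6, -4, 35, 37, -6]
Insert 37: shifted 0 elements -> [-8, -6, -4, 35, 37, -6]
Insert -6: shifted 3 elements -> [-8, -6, -6, -4, 35, 37]


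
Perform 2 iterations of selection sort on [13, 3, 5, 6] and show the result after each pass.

Pass 1: Select minimum 3 at index 1, swap -> [3, 13, 5, 6]
Pass 2: Select minimum 5 at index 2, swap -> [3, 5, 13, 6]


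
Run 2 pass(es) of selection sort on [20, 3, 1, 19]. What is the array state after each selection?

Pass 1: Select minimum 1 at index 2, swap -> [1, 3, 20, 19]
Pass 2: Select minimum 3 at index 1, swap -> [1, 3, 20, 19]


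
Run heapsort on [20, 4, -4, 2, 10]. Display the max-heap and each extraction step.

Build heap: [20, 10, -4, 2, 4]
Extract 20: [10, 4, -4, 2, 20]
Extract 10: [4, 2, -4, 10, 20]
Extract 4: [2, -4, 4, 10, 20]
Extract 2: [-4, 2, 4, 10, 20]


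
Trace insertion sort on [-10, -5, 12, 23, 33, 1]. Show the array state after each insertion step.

First element -10 is already 'sorted'
Insert -5: shifted 0 elements -> [-10, -5, 12, 23, 33, 1]
Insert 12: shifted 0 elements -> [-10, -5, 12, 23, 33, 1]
Insert 23: shifted 0 elements -> [-10, -5, 12, 23, 33, 1]
Insert 33: shifted 0 elements -> [-10, -5, 12, 23, 33, 1]
Insert 1: shifted 3 elements -> [-10, -5, 1, 12, 23, 33]


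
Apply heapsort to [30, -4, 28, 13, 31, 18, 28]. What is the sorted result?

Build heap: [31, 30, 28, 13, -4, 18, 28]
Extract 31: [30, 28, 28, 13, -4, 18, 31]
Extract 30: [28, 18, 28, 13, -4, 30, 31]
Extract 28: [28, 18, -4, 13, 28, 30, 31]
Extract 28: [18, 13, -4, 28, 28, 30, 31]
Extract 18: [13, -4, 18, 28, 28, 30, 31]
Extract 13: [-4, 13, 18, 28, 28, 30, 31]


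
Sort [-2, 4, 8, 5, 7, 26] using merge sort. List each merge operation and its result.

Divide and conquer:
  Merge [4] + [8] -> [4, 8]
  Merge [-2] + [4, 8] -> [-2, 4, 8]
  Merge [7] + [26] -> [7, 26]
  Merge [5] + [7, 26] -> [5, 7, 26]
  Merge [-2, 4, 8] + [5, 7, 26] -> [-2, 4, 5, 7, 8, 26]


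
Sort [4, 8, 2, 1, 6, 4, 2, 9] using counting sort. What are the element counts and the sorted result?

Count array: [0, 1, 2, 0, 2, 0, 1, 0, 1, 1]
(count[i] = number of elements equal to i)
Cumulative count: [0, 1, 3, 3, 5, 5, 6, 6, 7, 8]
Sorted: [1, 2, 2, 4, 4, 6, 8, 9]


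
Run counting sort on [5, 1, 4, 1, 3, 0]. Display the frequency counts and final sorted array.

Count array: [1, 2, 0, 1, 1, 1]
(count[i] = number of elements equal to i)
Cumulative count: [1, 3, 3, 4, 5, 6]
Sorted: [0, 1, 1, 3, 4, 5]


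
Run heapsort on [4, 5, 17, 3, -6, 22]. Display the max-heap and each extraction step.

Build heap: [22, 5, 17, 3, -6, 4]
Extract 22: [17, 5, 4, 3, -6, 22]
Extract 17: [5, 3, 4, -6, 17, 22]
Extract 5: [4, 3, -6, 5, 17, 22]
Extract 4: [3, -6, 4, 5, 17, 22]
Extract 3: [-6, 3, 4, 5, 17, 22]


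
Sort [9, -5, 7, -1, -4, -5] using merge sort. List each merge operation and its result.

Divide and conquer:
  Merge [-5] + [7] -> [-5, 7]
  Merge [9] + [-5, 7] -> [-5, 7, 9]
  Merge [-4] + [-5] -> [-5, -4]
  Merge [-1] + [-5, -4] -> [-5, -4, -1]
  Merge [-5, 7, 9] + [-5, -4, -1] -> [-5, -5, -4, -1, 7, 9]


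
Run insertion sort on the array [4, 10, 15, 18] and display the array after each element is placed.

First element 4 is already 'sorted'
Insert 10: shifted 0 elements -> [4, 10, 15, 18]
Insert 15: shifted 0 elements -> [4, 10, 15, 18]
Insert 18: shifted 0 elements -> [4, 10, 15, 18]


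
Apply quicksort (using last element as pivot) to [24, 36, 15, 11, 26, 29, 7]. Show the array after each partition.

Partition 1: pivot=7 at index 0 -> [7, 36, 15, 11, 26, 29, 24]
Partition 2: pivot=24 at index 3 -> [7, 15, 11, 24, 26, 29, 36]
Partition 3: pivot=11 at index 1 -> [7, 11, 15, 24, 26, 29, 36]
Partition 4: pivot=36 at index 6 -> [7, 11, 15, 24, 26, 29, 36]
Partition 5: pivot=29 at index 5 -> [7, 11, 15, 24, 26, 29, 36]


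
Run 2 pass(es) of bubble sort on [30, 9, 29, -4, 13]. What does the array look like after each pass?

After pass 1: [9, 29, -4, 13, 30] (4 swaps)
After pass 2: [9, -4, 13, 29, 30] (2 swaps)
Total swaps: 6


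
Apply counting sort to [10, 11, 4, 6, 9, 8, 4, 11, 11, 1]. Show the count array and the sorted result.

Count array: [0, 1, 0, 0, 2, 0, 1, 0, 1, 1, 1, 3]
(count[i] = number of elements equal to i)
Cumulative count: [0, 1, 1, 1, 3, 3, 4, 4, 5, 6, 7, 10]
Sorted: [1, 4, 4, 6, 8, 9, 10, 11, 11, 11]


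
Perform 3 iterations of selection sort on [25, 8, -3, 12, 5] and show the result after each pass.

Pass 1: Select minimum -3 at index 2, swap -> [-3, 8, 25, 12, 5]
Pass 2: Select minimum 5 at index 4, swap -> [-3, 5, 25, 12, 8]
Pass 3: Select minimum 8 at index 4, swap -> [-3, 5, 8, 12, 25]


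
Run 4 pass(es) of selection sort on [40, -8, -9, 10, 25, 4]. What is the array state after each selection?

Pass 1: Select minimum -9 at index 2, swap -> [-9, -8, 40, 10, 25, 4]
Pass 2: Select minimum -8 at index 1, swap -> [-9, -8, 40, 10, 25, 4]
Pass 3: Select minimum 4 at index 5, swap -> [-9, -8, 4, 10, 25, 40]
Pass 4: Select minimum 10 at index 3, swap -> [-9, -8, 4, 10, 25, 40]


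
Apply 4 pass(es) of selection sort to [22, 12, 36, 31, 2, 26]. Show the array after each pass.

Pass 1: Select minimum 2 at index 4, swap -> [2, 12, 36, 31, 22, 26]
Pass 2: Select minimum 12 at index 1, swap -> [2, 12, 36, 31, 22, 26]
Pass 3: Select minimum 22 at index 4, swap -> [2, 12, 22, 31, 36, 26]
Pass 4: Select minimum 26 at index 5, swap -> [2, 12, 22, 26, 36, 31]


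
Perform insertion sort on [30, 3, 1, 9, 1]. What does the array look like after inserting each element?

First element 30 is already 'sorted'
Insert 3: shifted 1 elements -> [3, 30, 1, 9, 1]
Insert 1: shifted 2 elements -> [1, 3, 30, 9, 1]
Insert 9: shifted 1 elements -> [1, 3, 9, 30, 1]
Insert 1: shifted 3 elements -> [1, 1, 3, 9, 30]


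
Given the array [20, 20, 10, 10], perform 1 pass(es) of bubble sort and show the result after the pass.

After pass 1: [20, 10, 10, 20] (2 swaps)
Total swaps: 2


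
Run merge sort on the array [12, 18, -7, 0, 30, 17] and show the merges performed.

Divide and conquer:
  Merge [18] + [-7] -> [-7, 18]
  Merge [12] + [-7, 18] -> [-7, 12, 18]
  Merge [30] + [17] -> [17, 30]
  Merge [0] + [17, 30] -> [0, 17, 30]
  Merge [-7, 12, 18] + [0, 17, 30] -> [-7, 0, 12, 17, 18, 30]


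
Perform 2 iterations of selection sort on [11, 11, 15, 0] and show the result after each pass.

Pass 1: Select minimum 0 at index 3, swap -> [0, 11, 15, 11]
Pass 2: Select minimum 11 at index 1, swap -> [0, 11, 15, 11]


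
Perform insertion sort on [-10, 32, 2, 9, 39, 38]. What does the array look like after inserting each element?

First element -10 is already 'sorted'
Insert 32: shifted 0 elements -> [-10, 32, 2, 9, 39, 38]
Insert 2: shifted 1 elements -> [-10, 2, 32, 9, 39, 38]
Insert 9: shifted 1 elements -> [-10, 2, 9, 32, 39, 38]
Insert 39: shifted 0 elements -> [-10, 2, 9, 32, 39, 38]
Insert 38: shifted 1 elements -> [-10, 2, 9, 32, 38, 39]


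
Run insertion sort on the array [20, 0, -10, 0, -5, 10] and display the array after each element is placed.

First element 20 is already 'sorted'
Insert 0: shifted 1 elements -> [0, 20, -10, 0, -5, 10]
Insert -10: shifted 2 elements -> [-10, 0, 20, 0, -5, 10]
Insert 0: shifted 1 elements -> [-10, 0, 0, 20, -5, 10]
Insert -5: shifted 3 elements -> [-10, -5, 0, 0, 20, 10]
Insert 10: shifted 1 elements -> [-10, -5, 0, 0, 10, 20]


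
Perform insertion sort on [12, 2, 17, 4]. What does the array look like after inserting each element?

First element 12 is already 'sorted'
Insert 2: shifted 1 elements -> [2, 12, 17, 4]
Insert 17: shifted 0 elements -> [2, 12, 17, 4]
Insert 4: shifted 2 elements -> [2, 4, 12, 17]


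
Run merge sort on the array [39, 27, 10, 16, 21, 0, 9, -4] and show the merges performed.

Divide and conquer:
  Merge [39] + [27] -> [27, 39]
  Merge [10] + [16] -> [10, 16]
  Merge [27, 39] + [10, 16] -> [10, 16, 27, 39]
  Merge [21] + [0] -> [0, 21]
  Merge [9] + [-4] -> [-4, 9]
  Merge [0, 21] + [-4, 9] -> [-4, 0, 9, 21]
  Merge [10, 16, 27, 39] + [-4, 0, 9, 21] -> [-4, 0, 9, 10, 16, 21, 27, 39]


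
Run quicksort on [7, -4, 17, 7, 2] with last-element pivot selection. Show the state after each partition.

Partition 1: pivot=2 at index 1 -> [-4, 2, 17, 7, 7]
Partition 2: pivot=7 at index 3 -> [-4, 2, 7, 7, 17]


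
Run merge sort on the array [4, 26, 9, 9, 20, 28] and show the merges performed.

Divide and conquer:
  Merge [26] + [9] -> [9, 26]
  Merge [4] + [9, 26] -> [4, 9, 26]
  Merge [20] + [28] -> [20, 28]
  Merge [9] + [20, 28] -> [9, 20, 28]
  Merge [4, 9, 26] + [9, 20, 28] -> [4, 9, 9, 20, 26, 28]


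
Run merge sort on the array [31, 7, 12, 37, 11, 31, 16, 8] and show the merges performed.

Divide and conquer:
  Merge [31] + [7] -> [7, 31]
  Merge [12] + [37] -> [12, 37]
  Merge [7, 31] + [12, 37] -> [7, 12, 31, 37]
  Merge [11] + [31] -> [11, 31]
  Merge [16] + [8] -> [8, 16]
  Merge [11, 31] + [8, 16] -> [8, 11, 16, 31]
  Merge [7, 12, 31, 37] + [8, 11, 16, 31] -> [7, 8, 11, 12, 16, 31, 31, 37]


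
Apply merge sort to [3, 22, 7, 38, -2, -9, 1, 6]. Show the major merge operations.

Divide and conquer:
  Merge [3] + [22] -> [3, 22]
  Merge [7] + [38] -> [7, 38]
  Merge [3, 22] + [7, 38] -> [3, 7, 22, 38]
  Merge [-2] + [-9] -> [-9, -2]
  Merge [1] + [6] -> [1, 6]
  Merge [-9, -2] + [1, 6] -> [-9, -2, 1, 6]
  Merge [3, 7, 22, 38] + [-9, -2, 1, 6] -> [-9, -2, 1, 3, 6, 7, 22, 38]


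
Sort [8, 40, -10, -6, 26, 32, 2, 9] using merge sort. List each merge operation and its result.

Divide and conquer:
  Merge [8] + [40] -> [8, 40]
  Merge [-10] + [-6] -> [-10, -6]
  Merge [8, 40] + [-10, -6] -> [-10, -6, 8, 40]
  Merge [26] + [32] -> [26, 32]
  Merge [2] + [9] -> [2, 9]
  Merge [26, 32] + [2, 9] -> [2, 9, 26, 32]
  Merge [-10, -6, 8, 40] + [2, 9, 26, 32] -> [-10, -6, 2, 8, 9, 26, 32, 40]


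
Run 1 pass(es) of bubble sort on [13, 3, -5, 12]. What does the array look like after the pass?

After pass 1: [3, -5, 12, 13] (3 swaps)
Total swaps: 3


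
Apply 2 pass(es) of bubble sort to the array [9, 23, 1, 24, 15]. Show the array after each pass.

After pass 1: [9, 1, 23, 15, 24] (2 swaps)
After pass 2: [1, 9, 15, 23, 24] (2 swaps)
Total swaps: 4


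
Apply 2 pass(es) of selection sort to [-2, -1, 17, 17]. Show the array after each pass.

Pass 1: Select minimum -2 at index 0, swap -> [-2, -1, 17, 17]
Pass 2: Select minimum -1 at index 1, swap -> [-2, -1, 17, 17]


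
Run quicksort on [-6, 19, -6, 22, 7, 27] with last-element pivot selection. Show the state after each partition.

Partition 1: pivot=27 at index 5 -> [-6, 19, -6, 22, 7, 27]
Partition 2: pivot=7 at index 2 -> [-6, -6, 7, 22, 19, 27]
Partition 3: pivot=-6 at index 1 -> [-6, -6, 7, 22, 19, 27]
Partition 4: pivot=19 at index 3 -> [-6, -6, 7, 19, 22, 27]


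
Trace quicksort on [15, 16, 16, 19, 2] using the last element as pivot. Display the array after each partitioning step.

Partition 1: pivot=2 at index 0 -> [2, 16, 16, 19, 15]
Partition 2: pivot=15 at index 1 -> [2, 15, 16, 19, 16]
Partition 3: pivot=16 at index 3 -> [2, 15, 16, 16, 19]


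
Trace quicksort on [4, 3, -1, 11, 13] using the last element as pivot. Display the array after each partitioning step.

Partition 1: pivot=13 at index 4 -> [4, 3, -1, 11, 13]
Partition 2: pivot=11 at index 3 -> [4, 3, -1, 11, 13]
Partition 3: pivot=-1 at index 0 -> [-1, 3, 4, 11, 13]
Partition 4: pivot=4 at index 2 -> [-1, 3, 4, 11, 13]


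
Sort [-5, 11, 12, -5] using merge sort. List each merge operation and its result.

Divide and conquer:
  Merge [-5] + [11] -> [-5, 11]
  Merge [12] + [-5] -> [-5, 12]
  Merge [-5, 11] + [-5, 12] -> [-5, -5, 11, 12]


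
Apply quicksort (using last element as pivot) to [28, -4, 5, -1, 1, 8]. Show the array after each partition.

Partition 1: pivot=8 at index 4 -> [-4, 5, -1, 1, 8, 28]
Partition 2: pivot=1 at index 2 -> [-4, -1, 1, 5, 8, 28]
Partition 3: pivot=-1 at index 1 -> [-4, -1, 1, 5, 8, 28]


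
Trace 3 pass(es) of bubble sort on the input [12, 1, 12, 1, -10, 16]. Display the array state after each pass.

After pass 1: [1, 12, 1, -10, 12, 16] (3 swaps)
After pass 2: [1, 1, -10, 12, 12, 16] (2 swaps)
After pass 3: [1, -10, 1, 12, 12, 16] (1 swaps)
Total swaps: 6


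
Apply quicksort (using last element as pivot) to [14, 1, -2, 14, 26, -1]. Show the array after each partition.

Partition 1: pivot=-1 at index 1 -> [-2, -1, 14, 14, 26, 1]
Partition 2: pivot=1 at index 2 -> [-2, -1, 1, 14, 26, 14]
Partition 3: pivot=14 at index 4 -> [-2, -1, 1, 14, 14, 26]


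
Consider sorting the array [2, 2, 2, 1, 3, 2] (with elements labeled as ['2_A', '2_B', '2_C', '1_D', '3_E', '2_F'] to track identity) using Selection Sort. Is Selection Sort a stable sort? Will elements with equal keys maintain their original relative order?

Trace Selection Sort on the labeled array (the key is the number; the letter only tracks identity):
  Pass 1: minimum of unsorted part is 1_D at index 3; swap it with 2_A at index 0 -> [1_D, 2_B, 2_C, 2_A, 3_E, 2_F]
  Pass 2: minimum 2_B is already at index 1; no swap -> [1_D, 2_B, 2_C, 2_A, 3_E, 2_F]
  Pass 3: minimum 2_C is already at index 2; no swap -> [1_D, 2_B, 2_C, 2_A, 3_E, 2_F]
  Pass 4: minimum 2_A is already at index 3; no swap -> [1_D, 2_B, 2_C, 2_A, 3_E, 2_F]
  Pass 5: minimum of unsorted part is 2_F at index 5; swap it with 3_E at index 4 -> [1_D, 2_B, 2_C, 2_A, 2_F, 3_E]
Final order: [1_D, 2_B, 2_C, 2_A, 2_F, 3_E]
Equal keys:
  value 2: originally 2_A, 2_B, 2_C, 2_F; after sorting 2_B, 2_C, 2_A, 2_F -> order changed
Equal keys were reordered, so Selection Sort is not stable: the long-range swap that moves the minimum into place can carry an element past an equal key. (One such input is enough; an unstable sort may happen to preserve order on other inputs, but it gives no guarantee.)
Answer: Not stable


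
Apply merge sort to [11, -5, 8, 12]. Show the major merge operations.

Divide and conquer:
  Merge [11] + [-5] -> [-5, 11]
  Merge [8] + [12] -> [8, 12]
  Merge [-5, 11] + [8, 12] -> [-5, 8, 11, 12]


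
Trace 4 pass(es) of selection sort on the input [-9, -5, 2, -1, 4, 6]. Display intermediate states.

Pass 1: Select minimum -9 at index 0, swap -> [-9, -5, 2, -1, 4, 6]
Pass 2: Select minimum -5 at index 1, swap -> [-9, -5, 2, -1, 4, 6]
Pass 3: Select minimum -1 at index 3, swap -> [-9, -5, -1, 2, 4, 6]
Pass 4: Select minimum 2 at index 3, swap -> [-9, -5, -1, 2, 4, 6]


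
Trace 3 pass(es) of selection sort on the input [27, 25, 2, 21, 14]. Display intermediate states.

Pass 1: Select minimum 2 at index 2, swap -> [2, 25, 27, 21, 14]
Pass 2: Select minimum 14 at index 4, swap -> [2, 14, 27, 21, 25]
Pass 3: Select minimum 21 at index 3, swap -> [2, 14, 21, 27, 25]


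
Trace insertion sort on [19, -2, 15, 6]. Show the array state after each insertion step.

First element 19 is already 'sorted'
Insert -2: shifted 1 elements -> [-2, 19, 15, 6]
Insert 15: shifted 1 elements -> [-2, 15, 19, 6]
Insert 6: shifted 2 elements -> [-2, 6, 15, 19]


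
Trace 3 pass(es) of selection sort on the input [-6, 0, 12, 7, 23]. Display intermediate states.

Pass 1: Select minimum -6 at index 0, swap -> [-6, 0, 12, 7, 23]
Pass 2: Select minimum 0 at index 1, swap -> [-6, 0, 12, 7, 23]
Pass 3: Select minimum 7 at index 3, swap -> [-6, 0, 7, 12, 23]


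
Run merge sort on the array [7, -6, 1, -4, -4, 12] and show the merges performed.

Divide and conquer:
  Merge [-6] + [1] -> [-6, 1]
  Merge [7] + [-6, 1] -> [-6, 1, 7]
  Merge [-4] + [12] -> [-4, 12]
  Merge [-4] + [-4, 12] -> [-4, -4, 12]
  Merge [-6, 1, 7] + [-4, -4, 12] -> [-6, -4, -4, 1, 7, 12]


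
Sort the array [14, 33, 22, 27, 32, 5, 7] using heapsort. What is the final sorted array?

Build heap: [33, 32, 22, 27, 14, 5, 7]
Extract 33: [32, 27, 22, 7, 14, 5, 33]
Extract 32: [27, 14, 22, 7, 5, 32, 33]
Extract 27: [22, 14, 5, 7, 27, 32, 33]
Extract 22: [14, 7, 5, 22, 27, 32, 33]
Extract 14: [7, 5, 14, 22, 27, 32, 33]
Extract 7: [5, 7, 14, 22, 27, 32, 33]


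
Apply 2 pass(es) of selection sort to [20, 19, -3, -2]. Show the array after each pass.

Pass 1: Select minimum -3 at index 2, swap -> [-3, 19, 20, -2]
Pass 2: Select minimum -2 at index 3, swap -> [-3, -2, 20, 19]


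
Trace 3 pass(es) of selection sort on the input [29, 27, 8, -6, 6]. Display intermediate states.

Pass 1: Select minimum -6 at index 3, swap -> [-6, 27, 8, 29, 6]
Pass 2: Select minimum 6 at index 4, swap -> [-6, 6, 8, 29, 27]
Pass 3: Select minimum 8 at index 2, swap -> [-6, 6, 8, 29, 27]


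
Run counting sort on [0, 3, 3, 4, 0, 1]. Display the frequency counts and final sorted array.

Count array: [2, 1, 0, 2, 1]
(count[i] = number of elements equal to i)
Cumulative count: [2, 3, 3, 5, 6]
Sorted: [0, 0, 1, 3, 3, 4]


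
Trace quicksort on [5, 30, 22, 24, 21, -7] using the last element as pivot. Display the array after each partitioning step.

Partition 1: pivot=-7 at index 0 -> [-7, 30, 22, 24, 21, 5]
Partition 2: pivot=5 at index 1 -> [-7, 5, 22, 24, 21, 30]
Partition 3: pivot=30 at index 5 -> [-7, 5, 22, 24, 21, 30]
Partition 4: pivot=21 at index 2 -> [-7, 5, 21, 24, 22, 30]
Partition 5: pivot=22 at index 3 -> [-7, 5, 21, 22, 24, 30]


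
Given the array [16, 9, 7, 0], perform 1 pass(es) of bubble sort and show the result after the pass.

After pass 1: [9, 7, 0, 16] (3 swaps)
Total swaps: 3


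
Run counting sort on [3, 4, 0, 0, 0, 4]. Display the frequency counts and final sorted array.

Count array: [3, 0, 0, 1, 2]
(count[i] = number of elements equal to i)
Cumulative count: [3, 3, 3, 4, 6]
Sorted: [0, 0, 0, 3, 4, 4]


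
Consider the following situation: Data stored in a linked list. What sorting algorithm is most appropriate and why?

Best choice: Merge sort
Reason: Merge sort doesn't require random access; can be done in O(1) extra space for linked lists


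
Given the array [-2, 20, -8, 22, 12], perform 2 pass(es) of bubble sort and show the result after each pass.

After pass 1: [-2, -8, 20, 12, 22] (2 swaps)
After pass 2: [-8, -2, 12, 20, 22] (2 swaps)
Total swaps: 4


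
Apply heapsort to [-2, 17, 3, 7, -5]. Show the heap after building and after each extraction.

Build heap: [17, 7, 3, -2, -5]
Extract 17: [7, -2, 3, -5, 17]
Extract 7: [3, -2, -5, 7, 17]
Extract 3: [-2, -5, 3, 7, 17]
Extract -2: [-5, -2, 3, 7, 17]


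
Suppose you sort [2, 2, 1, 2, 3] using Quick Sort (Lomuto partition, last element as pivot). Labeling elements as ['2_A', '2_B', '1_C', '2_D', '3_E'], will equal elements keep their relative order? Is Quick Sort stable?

Trace Quick Sort on the labeled array (the key is the number; the letter only tracks identity):
  Partition indices 0..4 around pivot 3_E -> [2_A, 2_B, 1_C, 2_D, 3_E]
  Partition indices 0..3 around pivot 2_D -> [2_A, 2_B, 1_C, 2_D, 3_E]
  Partition indices 0..2 around pivot 1_C -> [1_C, 2_B, 2_A, 2_D, 3_E]
  Partition indices 1..2 around pivot 2_A -> [1_C, 2_B, 2_A, 2_D, 3_E]
Final order: [1_C, 2_B, 2_A, 2_D, 3_E]
Equal keys:
  value 2: originally 2_A, 2_B, 2_D; after sorting 2_B, 2_A, 2_D -> order changed
Equal keys were reordered, so Quick Sort is not stable: partition swaps elements across long distances and can reorder equal keys. (One such input is enough; an unstable sort may happen to preserve order on other inputs, but it gives no guarantee.)
Answer: Not stable


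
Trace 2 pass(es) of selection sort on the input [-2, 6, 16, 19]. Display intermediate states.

Pass 1: Select minimum -2 at index 0, swap -> [-2, 6, 16, 19]
Pass 2: Select minimum 6 at index 1, swap -> [-2, 6, 16, 19]


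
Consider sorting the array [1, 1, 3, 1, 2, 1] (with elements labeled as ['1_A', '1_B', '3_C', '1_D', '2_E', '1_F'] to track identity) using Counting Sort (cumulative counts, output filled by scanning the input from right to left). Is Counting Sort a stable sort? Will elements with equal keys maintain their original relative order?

Trace Counting Sort on the labeled array (the key is the number; the letter only tracks identity):
  Counts for values 0..3: [0, 4, 1, 1]
  Cumulative counts: [0, 4, 5, 6]
  Scan right to left: place 1_F at output index 3
  Scan right to left: place 2_E at output index 4
  Scan right to left: place 1_D at output index 2
  Scan right to left: place 3_C at output index 5
  Scan right to left: place 1_B at output index 1
  Scan right to left: place 1_A at output index 0
  Output: [1_A, 1_B, 1_D, 1_F, 2_E, 3_C]
Equal keys:
  value 1: originally 1_A, 1_B, 1_D, 1_F; after sorting 1_A, 1_B, 1_D, 1_F -> order preserved
All equal keys kept their original relative order. Counting Sort is stable: scanning the input right to left with decreasing cumulative counts places later duplicates at later output positions.
Answer: Stable


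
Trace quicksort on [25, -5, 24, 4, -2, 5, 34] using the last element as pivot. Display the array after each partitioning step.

Partition 1: pivot=34 at index 6 -> [25, -5, 24, 4, -2, 5, 34]
Partition 2: pivot=5 at index 3 -> [-5, 4, -2, 5, 24, 25, 34]
Partition 3: pivot=-2 at index 1 -> [-5, -2, 4, 5, 24, 25, 34]
Partition 4: pivot=25 at index 5 -> [-5, -2, 4, 5, 24, 25, 34]


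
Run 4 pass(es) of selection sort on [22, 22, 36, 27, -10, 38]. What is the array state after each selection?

Pass 1: Select minimum -10 at index 4, swap -> [-10, 22, 36, 27, 22, 38]
Pass 2: Select minimum 22 at index 1, swap -> [-10, 22, 36, 27, 22, 38]
Pass 3: Select minimum 22 at index 4, swap -> [-10, 22, 22, 27, 36, 38]
Pass 4: Select minimum 27 at index 3, swap -> [-10, 22, 22, 27, 36, 38]


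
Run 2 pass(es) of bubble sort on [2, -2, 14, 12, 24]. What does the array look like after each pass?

After pass 1: [-2, 2, 12, 14, 24] (2 swaps)
After pass 2: [-2, 2, 12, 14, 24] (0 swaps)
Total swaps: 2


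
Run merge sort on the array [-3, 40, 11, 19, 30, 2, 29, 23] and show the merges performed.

Divide and conquer:
  Merge [-3] + [40] -> [-3, 40]
  Merge [11] + [19] -> [11, 19]
  Merge [-3, 40] + [11, 19] -> [-3, 11, 19, 40]
  Merge [30] + [2] -> [2, 30]
  Merge [29] + [23] -> [23, 29]
  Merge [2, 30] + [23, 29] -> [2, 23, 29, 30]
  Merge [-3, 11, 19, 40] + [2, 23, 29, 30] -> [-3, 2, 11, 19, 23, 29, 30, 40]


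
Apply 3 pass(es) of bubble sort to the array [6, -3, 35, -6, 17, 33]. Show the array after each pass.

After pass 1: [-3, 6, -6, 17, 33, 35] (4 swaps)
After pass 2: [-3, -6, 6, 17, 33, 35] (1 swaps)
After pass 3: [-6, -3, 6, 17, 33, 35] (1 swaps)
Total swaps: 6


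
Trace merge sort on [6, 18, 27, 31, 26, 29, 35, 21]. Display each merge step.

Divide and conquer:
  Merge [6] + [18] -> [6, 18]
  Merge [27] + [31] -> [27, 31]
  Merge [6, 18] + [27, 31] -> [6, 18, 27, 31]
  Merge [26] + [29] -> [26, 29]
  Merge [35] + [21] -> [21, 35]
  Merge [26, 29] + [21, 35] -> [21, 26, 29, 35]
  Merge [6, 18, 27, 31] + [21, 26, 29, 35] -> [6, 18, 21, 26, 27, 29, 31, 35]


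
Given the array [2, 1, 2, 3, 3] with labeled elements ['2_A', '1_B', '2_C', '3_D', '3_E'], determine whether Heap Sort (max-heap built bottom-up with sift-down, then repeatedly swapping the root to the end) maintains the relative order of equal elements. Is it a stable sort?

Trace Heap Sort on the labeled array (the key is the number; the letter only tracks identity):
  Build max-heap: [3_D, 3_E, 2_C, 1_B, 2_A]
  Swap root 3_D to index 4, re-heapify first 4 -> [3_E, 2_A, 2_C, 1_B, 3_D]
  Swap root 3_E to index 3, re-heapify first 3 -> [2_A, 1_B, 2_C, 3_E, 3_D]
  Swap root 2_A to index 2, re-heapify first 2 -> [2_C, 1_B, 2_A, 3_E, 3_D]
  Swap root 2_C to index 1, re-heapify first 1 -> [1_B, 2_C, 2_A, 3_E, 3_D]
Final order: [1_B, 2_C, 2_A, 3_E, 3_D]
Equal keys:
  value 2: originally 2_A, 2_C; after sorting 2_C, 2_A -> order changed
  value 3: originally 3_D, 3_E; after sorting 3_E, 3_D -> order changed
Equal keys were reordered, so Heap Sort is not stable: heap construction and root-to-end swaps move elements without regard to the original order of equal keys. (One such input is enough; an unstable sort may happen to preserve order on other inputs, but it gives no guarantee.)
Answer: Not stable


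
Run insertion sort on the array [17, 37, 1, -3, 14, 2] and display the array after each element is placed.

First element 17 is already 'sorted'
Insert 37: shifted 0 elements -> [17, 37, 1, -3, 14, 2]
Insert 1: shifted 2 elements -> [1, 17, 37, -3, 14, 2]
Insert -3: shifted 3 elements -> [-3, 1, 17, 37, 14, 2]
Insert 14: shifted 2 elements -> [-3, 1, 14, 17, 37, 2]
Insert 2: shifted 3 elements -> [-3, 1, 2, 14, 17, 37]


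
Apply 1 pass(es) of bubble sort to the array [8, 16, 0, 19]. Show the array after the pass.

After pass 1: [8, 0, 16, 19] (1 swaps)
Total swaps: 1


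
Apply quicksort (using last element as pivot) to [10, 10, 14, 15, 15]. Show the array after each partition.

Partition 1: pivot=15 at index 4 -> [10, 10, 14, 15, 15]
Partition 2: pivot=15 at index 3 -> [10, 10, 14, 15, 15]
Partition 3: pivot=14 at index 2 -> [10, 10, 14, 15, 15]
Partition 4: pivot=10 at index 1 -> [10, 10, 14, 15, 15]


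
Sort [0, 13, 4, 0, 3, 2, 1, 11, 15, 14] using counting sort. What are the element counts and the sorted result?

Count array: [2, 1, 1, 1, 1, 0, 0, 0, 0, 0, 0, 1, 0, 1, 1, 1]
(count[i] = number of elements equal to i)
Cumulative count: [2, 3, 4, 5, 6, 6, 6, 6, 6, 6, 6, 7, 7, 8, 9, 10]
Sorted: [0, 0, 1, 2, 3, 4, 11, 13, 14, 15]


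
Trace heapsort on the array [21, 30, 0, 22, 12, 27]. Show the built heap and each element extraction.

Build heap: [30, 22, 27, 21, 12, 0]
Extract 30: [27, 22, 0, 21, 12, 30]
Extract 27: [22, 21, 0, 12, 27, 30]
Extract 22: [21, 12, 0, 22, 27, 30]
Extract 21: [12, 0, 21, 22, 27, 30]
Extract 12: [0, 12, 21, 22, 27, 30]


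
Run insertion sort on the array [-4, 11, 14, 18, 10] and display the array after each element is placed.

First element -4 is already 'sorted'
Insert 11: shifted 0 elements -> [-4, 11, 14, 18, 10]
Insert 14: shifted 0 elements -> [-4, 11, 14, 18, 10]
Insert 18: shifted 0 elements -> [-4, 11, 14, 18, 10]
Insert 10: shifted 3 elements -> [-4, 10, 11, 14, 18]


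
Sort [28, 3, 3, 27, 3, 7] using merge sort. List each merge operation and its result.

Divide and conquer:
  Merge [3] + [3] -> [3, 3]
  Merge [28] + [3, 3] -> [3, 3, 28]
  Merge [3] + [7] -> [3, 7]
  Merge [27] + [3, 7] -> [3, 7, 27]
  Merge [3, 3, 28] + [3, 7, 27] -> [3, 3, 3, 7, 27, 28]


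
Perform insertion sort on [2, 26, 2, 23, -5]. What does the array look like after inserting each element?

First element 2 is already 'sorted'
Insert 26: shifted 0 elements -> [2, 26, 2, 23, -5]
Insert 2: shifted 1 elements -> [2, 2, 26, 23, -5]
Insert 23: shifted 1 elements -> [2, 2, 23, 26, -5]
Insert -5: shifted 4 elements -> [-5, 2, 2, 23, 26]
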